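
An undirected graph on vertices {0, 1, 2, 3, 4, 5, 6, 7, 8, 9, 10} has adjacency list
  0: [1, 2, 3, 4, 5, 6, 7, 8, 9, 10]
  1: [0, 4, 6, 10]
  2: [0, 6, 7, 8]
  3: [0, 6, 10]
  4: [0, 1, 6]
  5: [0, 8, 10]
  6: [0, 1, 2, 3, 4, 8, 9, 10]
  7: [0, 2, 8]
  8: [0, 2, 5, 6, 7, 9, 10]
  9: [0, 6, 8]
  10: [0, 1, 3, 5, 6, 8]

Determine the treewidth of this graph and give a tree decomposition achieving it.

Each bag holds 4 vertices, so the decomposition has width 3, which upper-bounds the treewidth. On the other hand G contains the 4-clique {0, 5, 8, 10}. A clique must lie in a single bag of any decomposition, so no decomposition can have width below 3. The upper and lower bounds meet at 3, so that is the treewidth.

Treewidth 3.
One such decomposition:
Bags: B1 = {0, 6, 8, 10}  B2 = {0, 2, 6, 8}  B3 = {0, 5, 8, 10}  B4 = {0, 2, 7, 8}  B5 = {0, 1, 6, 10}  B6 = {0, 1, 4, 6}  B7 = {0, 6, 8, 9}  B8 = {0, 3, 6, 10}
Tree: B1–B2, B1–B3, B2–B4, B1–B5, B5–B6, B2–B7, B5–B8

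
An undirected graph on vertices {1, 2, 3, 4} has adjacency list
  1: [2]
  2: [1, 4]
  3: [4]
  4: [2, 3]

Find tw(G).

1

A width-1 tree decomposition is:
Bags: B1 = {1, 2}  B2 = {2, 4}  B3 = {3, 4}
Tree: B1–B2, B2–B3
Every bag has size at most 2, so the width is 2 − 1 = 1 and tw(G) ≤ 1. G has an edge, so its treewidth is at least 1. Hence tw(G) = 1 exactly.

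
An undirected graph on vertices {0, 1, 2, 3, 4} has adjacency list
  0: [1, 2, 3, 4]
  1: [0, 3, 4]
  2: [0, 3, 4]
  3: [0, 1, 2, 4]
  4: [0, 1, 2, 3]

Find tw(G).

A width-3 tree decomposition is:
Bags: B1 = {0, 2, 3, 4}  B2 = {0, 1, 3, 4}
Tree: B1–B2
Each bag holds 4 vertices, so the decomposition has width 3, which upper-bounds the treewidth. Conversely, {0, 1, 3, 4} is a clique of size 4, and the vertices of any clique must share a bag in every tree decomposition; so some bag has ≥ 4 vertices and tw(G) ≥ 3. Therefore the treewidth is 3.

3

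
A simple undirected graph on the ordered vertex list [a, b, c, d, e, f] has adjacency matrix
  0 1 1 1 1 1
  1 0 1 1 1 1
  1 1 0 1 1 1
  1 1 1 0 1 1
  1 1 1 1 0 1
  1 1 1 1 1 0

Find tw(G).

5

A width-5 tree decomposition is:
Bags: B1 = {a, b, c, d, e, f}
Tree: (single bag)
A single bag containing all 6 vertices is trivially a valid decomposition of width 5. On the other hand G contains the 6-clique {a, b, c, d, e, f}. A clique must lie in a single bag of any decomposition, so no decomposition can have width below 5. The upper and lower bounds meet at 5, so that is the treewidth.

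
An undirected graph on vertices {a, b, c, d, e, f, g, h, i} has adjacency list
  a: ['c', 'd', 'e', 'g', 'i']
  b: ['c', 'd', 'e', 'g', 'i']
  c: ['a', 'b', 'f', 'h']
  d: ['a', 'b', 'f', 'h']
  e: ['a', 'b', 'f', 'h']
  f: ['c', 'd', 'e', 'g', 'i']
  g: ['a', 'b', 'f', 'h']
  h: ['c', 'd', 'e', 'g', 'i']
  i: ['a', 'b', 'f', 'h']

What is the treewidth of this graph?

4

A width-4 tree decomposition is:
Bags: B1 = {a, b, c, f, h}  B2 = {a, b, f, h, i}  B3 = {a, b, f, g, h}  B4 = {a, b, e, f, h}  B5 = {a, b, d, f, h}
Tree: B1–B2, B2–B3, B3–B4, B4–B5
The largest bag has 5 vertices, giving width 4; this decomposition certifies tw(G) ≤ 4. For the lower bound: the 5 vertex sets {b,c}, {h,i}, {a,g}, {f}, {e} are disjoint, each induces a connected subgraph, and every pair is joined by at least one edge of G. Contracting each set to a single vertex therefore yields K_{5} as a minor, and since treewidth is minor-monotone, tw(G) ≥ tw(K_{5}) = 4. Combining the bounds, tw(G) = 4.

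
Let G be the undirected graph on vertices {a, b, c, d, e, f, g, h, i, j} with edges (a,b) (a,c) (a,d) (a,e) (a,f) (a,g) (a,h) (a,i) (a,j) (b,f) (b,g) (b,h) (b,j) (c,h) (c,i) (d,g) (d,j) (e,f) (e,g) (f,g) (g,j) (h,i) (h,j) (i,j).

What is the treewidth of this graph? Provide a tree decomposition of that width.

Treewidth 3.
One optimal decomposition is:
Bags: B1 = {a, b, g, j}  B2 = {a, b, h, j}  B3 = {a, d, g, j}  B4 = {a, h, i, j}  B5 = {a, b, f, g}  B6 = {a, c, h, i}  B7 = {a, e, f, g}
Tree: B1–B2, B1–B3, B2–B4, B1–B5, B4–B6, B5–B7

The largest bag has 4 vertices, giving width 3; this decomposition certifies tw(G) ≤ 3. Conversely, {a, d, g, j} is a clique of size 4, and the vertices of any clique must share a bag in every tree decomposition; so some bag has ≥ 4 vertices and tw(G) ≥ 3. Therefore the treewidth is 3.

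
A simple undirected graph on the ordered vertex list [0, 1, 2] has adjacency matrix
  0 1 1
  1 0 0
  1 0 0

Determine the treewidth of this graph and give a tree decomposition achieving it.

The largest bag has 2 vertices, giving width 1; this decomposition certifies tw(G) ≤ 1. Since G has at least one edge (e.g. 1–0), it is not an edgeless graph, so tw(G) ≥ 1. The upper and lower bounds meet at 1, so that is the treewidth.

Treewidth 1.
One such decomposition:
Bags: B1 = {0, 1}  B2 = {0, 2}
Tree: B1–B2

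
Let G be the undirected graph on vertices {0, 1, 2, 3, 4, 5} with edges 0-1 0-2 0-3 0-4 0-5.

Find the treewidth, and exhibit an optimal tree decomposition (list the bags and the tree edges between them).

Treewidth 1.
One such decomposition:
Bags: B1 = {0, 4}  B2 = {0, 2}  B3 = {0, 5}  B4 = {0, 3}  B5 = {0, 1}
Tree: B1–B2, B2–B3, B1–B4, B4–B5

Every bag has size at most 2, so the width is 2 − 1 = 1 and tw(G) ≤ 1. Any graph with an edge has treewidth ≥ 1, and G has the edge 4–0. Combining the bounds, tw(G) = 1.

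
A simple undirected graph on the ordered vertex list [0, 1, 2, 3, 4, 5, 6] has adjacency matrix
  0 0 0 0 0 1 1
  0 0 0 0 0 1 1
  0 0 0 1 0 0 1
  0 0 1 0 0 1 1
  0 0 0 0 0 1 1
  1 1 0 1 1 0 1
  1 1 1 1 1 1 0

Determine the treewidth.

2

A width-2 tree decomposition is:
Bags: B1 = {0, 5, 6}  B2 = {1, 5, 6}  B3 = {3, 5, 6}  B4 = {2, 3, 6}  B5 = {4, 5, 6}
Tree: B1–B2, B2–B3, B3–B4, B2–B5
Each bag holds 3 vertices, so the decomposition has width 2, which upper-bounds the treewidth. For the lower bound, the 3 vertices {2, 3, 6} are pairwise adjacent, and any tree decomposition puts a clique entirely inside one bag — forcing width ≥ 2. Therefore the treewidth is 2.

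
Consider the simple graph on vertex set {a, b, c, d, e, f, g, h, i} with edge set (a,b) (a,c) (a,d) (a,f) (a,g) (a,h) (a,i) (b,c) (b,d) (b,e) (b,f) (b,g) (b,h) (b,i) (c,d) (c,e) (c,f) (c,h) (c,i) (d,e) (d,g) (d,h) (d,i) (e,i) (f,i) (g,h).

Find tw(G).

A width-4 tree decomposition is:
Bags: B1 = {a, b, c, d, h}  B2 = {a, b, d, g, h}  B3 = {a, b, c, d, i}  B4 = {a, b, c, f, i}  B5 = {b, c, d, e, i}
Tree: B1–B2, B1–B3, B3–B4, B3–B5
Each bag holds 5 vertices, so the decomposition has width 4, which upper-bounds the treewidth. For the lower bound, the 5 vertices {a, b, d, g, h} are pairwise adjacent, and any tree decomposition puts a clique entirely inside one bag — forcing width ≥ 4. The upper and lower bounds meet at 4, so that is the treewidth.

4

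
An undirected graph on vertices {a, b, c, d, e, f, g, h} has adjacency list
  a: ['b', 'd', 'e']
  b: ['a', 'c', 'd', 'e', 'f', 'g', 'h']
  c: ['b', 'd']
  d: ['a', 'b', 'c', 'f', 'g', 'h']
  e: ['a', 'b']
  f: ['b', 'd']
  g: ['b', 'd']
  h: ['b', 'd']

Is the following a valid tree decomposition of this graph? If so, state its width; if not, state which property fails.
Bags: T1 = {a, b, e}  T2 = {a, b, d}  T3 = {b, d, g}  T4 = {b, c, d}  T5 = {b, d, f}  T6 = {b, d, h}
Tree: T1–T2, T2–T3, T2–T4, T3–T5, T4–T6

Vertex coverage: the bags together contain {a, b, c, d, e, f, g, h}, the full vertex set. Edge coverage: each edge of G has both endpoints in at least one bag. Running intersection: for every vertex, the bags containing it form a connected subtree. All three properties hold, so this is a valid tree decomposition of width max|bag| − 1 = 2, and hence tw(G) ≤ 2.

Yes; width 2.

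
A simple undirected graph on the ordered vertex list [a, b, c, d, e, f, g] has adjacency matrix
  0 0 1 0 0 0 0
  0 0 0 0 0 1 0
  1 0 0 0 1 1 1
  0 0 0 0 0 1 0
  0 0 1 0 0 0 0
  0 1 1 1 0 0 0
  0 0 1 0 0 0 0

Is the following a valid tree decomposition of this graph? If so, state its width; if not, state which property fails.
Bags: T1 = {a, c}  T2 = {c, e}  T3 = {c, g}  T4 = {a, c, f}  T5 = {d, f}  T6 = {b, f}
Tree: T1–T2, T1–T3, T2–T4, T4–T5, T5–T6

A tree decomposition must satisfy three properties: every vertex lies in some bag; for every edge, both endpoints lie together in some bag; and for every vertex, the bags containing it form a connected subtree. Here bags containing vertex a are not connected in the tree, so the decomposition is invalid.

No — bags containing vertex a are not connected in the tree.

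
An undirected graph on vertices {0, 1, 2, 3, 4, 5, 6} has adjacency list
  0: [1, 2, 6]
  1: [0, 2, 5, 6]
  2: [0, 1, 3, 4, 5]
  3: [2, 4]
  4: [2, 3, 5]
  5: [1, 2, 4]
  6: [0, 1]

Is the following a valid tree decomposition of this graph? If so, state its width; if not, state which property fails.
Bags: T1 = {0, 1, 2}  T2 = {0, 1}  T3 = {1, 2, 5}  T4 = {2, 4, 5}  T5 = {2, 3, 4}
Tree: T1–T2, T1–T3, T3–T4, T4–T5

A tree decomposition must satisfy three properties: every vertex lies in some bag; for every edge, both endpoints lie together in some bag; and for every vertex, the bags containing it form a connected subtree. Here vertex 6 appears in no bag, so the decomposition is invalid.

No — vertex 6 appears in no bag.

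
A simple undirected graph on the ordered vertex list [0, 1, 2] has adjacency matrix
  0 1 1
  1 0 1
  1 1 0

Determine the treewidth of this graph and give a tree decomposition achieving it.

Treewidth 2.
One such decomposition:
Bags: B1 = {0, 1, 2}
Tree: (single bag)

With just one bag of size 3, the width is 3 − 1 = 2, so tw(G) ≤ 2. Conversely, {0, 1, 2} is a clique of size 3, and the vertices of any clique must share a bag in every tree decomposition; so some bag has ≥ 3 vertices and tw(G) ≥ 2. Therefore the treewidth is 2.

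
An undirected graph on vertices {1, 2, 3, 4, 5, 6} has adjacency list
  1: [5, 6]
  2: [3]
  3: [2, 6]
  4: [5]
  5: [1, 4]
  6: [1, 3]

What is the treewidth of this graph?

1

A width-1 tree decomposition is:
Bags: B1 = {4, 5}  B2 = {1, 5}  B3 = {1, 6}  B4 = {3, 6}  B5 = {2, 3}
Tree: B1–B2, B2–B3, B3–B4, B4–B5
Every bag has size at most 2, so the width is 2 − 1 = 1 and tw(G) ≤ 1. G has an edge, so its treewidth is at least 1. The upper and lower bounds meet at 1, so that is the treewidth.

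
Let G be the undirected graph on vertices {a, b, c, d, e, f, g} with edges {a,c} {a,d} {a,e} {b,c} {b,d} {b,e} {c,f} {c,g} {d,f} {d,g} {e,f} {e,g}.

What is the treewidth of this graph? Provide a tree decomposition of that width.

Every bag has size at most 4, so the width is 4 − 1 = 3 and tw(G) ≤ 3. For the lower bound: the 4 vertex sets {a,c}, {d,g}, {e}, {b} are disjoint, each induces a connected subgraph, and every pair is joined by at least one edge of G. Contracting each set to a single vertex therefore yields K_{4} as a minor, and since treewidth is minor-monotone, tw(G) ≥ tw(K_{4}) = 3. The upper and lower bounds meet at 3, so that is the treewidth.

Treewidth 3.
One optimal decomposition is:
Bags: B1 = {a, c, d, e}  B2 = {c, d, e, g}  B3 = {b, c, d, e}  B4 = {c, d, e, f}
Tree: B1–B2, B2–B3, B3–B4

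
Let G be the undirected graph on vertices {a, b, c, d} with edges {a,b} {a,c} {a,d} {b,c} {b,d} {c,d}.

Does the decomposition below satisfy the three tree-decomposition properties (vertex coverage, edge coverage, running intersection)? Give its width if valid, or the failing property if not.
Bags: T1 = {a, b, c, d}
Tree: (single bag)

Yes; width 3.

Vertex coverage: the bags together contain {a, b, c, d}, the full vertex set. Edge coverage: each edge of G has both endpoints in at least one bag. Running intersection: for every vertex, the bags containing it form a connected subtree. All three properties hold, so this is a valid tree decomposition of width max|bag| − 1 = 3, and hence tw(G) ≤ 3.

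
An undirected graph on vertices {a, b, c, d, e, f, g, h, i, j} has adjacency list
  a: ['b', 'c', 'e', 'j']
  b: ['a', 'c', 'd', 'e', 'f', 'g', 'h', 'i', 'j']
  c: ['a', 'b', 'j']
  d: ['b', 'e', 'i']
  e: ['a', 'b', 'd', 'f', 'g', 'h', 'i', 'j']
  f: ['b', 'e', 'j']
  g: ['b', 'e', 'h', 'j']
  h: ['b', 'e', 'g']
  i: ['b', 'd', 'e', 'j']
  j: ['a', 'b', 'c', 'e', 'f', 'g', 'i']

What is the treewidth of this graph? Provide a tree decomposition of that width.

Every bag has size at most 4, so the width is 4 − 1 = 3 and tw(G) ≤ 3. On the other hand G contains the 4-clique {b, d, e, i}. A clique must lie in a single bag of any decomposition, so no decomposition can have width below 3. Therefore the treewidth is 3.

Treewidth 3.
One such decomposition:
Bags: B1 = {a, b, e, j}  B2 = {b, e, i, j}  B3 = {a, b, c, j}  B4 = {b, e, f, j}  B5 = {b, e, g, j}  B6 = {b, d, e, i}  B7 = {b, e, g, h}
Tree: B1–B2, B1–B3, B1–B4, B1–B5, B2–B6, B5–B7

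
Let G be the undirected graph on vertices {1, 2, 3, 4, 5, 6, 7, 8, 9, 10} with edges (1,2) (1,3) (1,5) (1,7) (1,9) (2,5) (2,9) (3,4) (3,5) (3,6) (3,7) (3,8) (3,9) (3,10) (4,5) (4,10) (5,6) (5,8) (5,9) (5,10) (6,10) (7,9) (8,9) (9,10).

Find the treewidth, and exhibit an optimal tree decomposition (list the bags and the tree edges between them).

Treewidth 3.
One optimal decomposition is:
Bags: B1 = {1, 3, 5, 9}  B2 = {3, 5, 9, 10}  B3 = {3, 5, 8, 9}  B4 = {3, 5, 6, 10}  B5 = {1, 2, 5, 9}  B6 = {3, 4, 5, 10}  B7 = {1, 3, 7, 9}
Tree: B1–B2, B2–B3, B2–B4, B1–B5, B4–B6, B1–B7

Each bag holds 4 vertices, so the decomposition has width 3, which upper-bounds the treewidth. Conversely, {1, 2, 5, 9} is a clique of size 4, and the vertices of any clique must share a bag in every tree decomposition; so some bag has ≥ 4 vertices and tw(G) ≥ 3. The upper and lower bounds meet at 3, so that is the treewidth.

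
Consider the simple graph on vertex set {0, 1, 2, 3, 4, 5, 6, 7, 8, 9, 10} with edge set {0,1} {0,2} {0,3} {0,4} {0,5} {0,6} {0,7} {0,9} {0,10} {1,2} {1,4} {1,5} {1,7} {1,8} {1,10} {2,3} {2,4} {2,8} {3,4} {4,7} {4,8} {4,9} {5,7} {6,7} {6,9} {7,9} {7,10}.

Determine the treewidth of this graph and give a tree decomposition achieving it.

Every bag has size at most 4, so the width is 4 − 1 = 3 and tw(G) ≤ 3. Conversely, {0, 1, 2, 4} is a clique of size 4, and the vertices of any clique must share a bag in every tree decomposition; so some bag has ≥ 4 vertices and tw(G) ≥ 3. Combining the bounds, tw(G) = 3.

Treewidth 3.
Bags: B1 = {0, 1, 4, 7}  B2 = {0, 1, 5, 7}  B3 = {0, 4, 7, 9}  B4 = {0, 6, 7, 9}  B5 = {0, 1, 2, 4}  B6 = {1, 2, 4, 8}  B7 = {0, 2, 3, 4}  B8 = {0, 1, 7, 10}
Tree: B1–B2, B1–B3, B3–B4, B1–B5, B5–B6, B5–B7, B1–B8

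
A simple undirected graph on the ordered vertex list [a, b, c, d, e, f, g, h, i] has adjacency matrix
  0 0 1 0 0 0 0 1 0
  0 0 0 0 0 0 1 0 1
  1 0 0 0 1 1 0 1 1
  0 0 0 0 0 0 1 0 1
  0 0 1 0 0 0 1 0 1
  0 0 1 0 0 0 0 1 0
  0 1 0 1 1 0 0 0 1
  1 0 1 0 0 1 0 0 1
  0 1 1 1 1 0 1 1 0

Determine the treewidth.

2

A width-2 tree decomposition is:
Bags: B1 = {c, h, i}  B2 = {c, f, h}  B3 = {c, e, i}  B4 = {a, c, h}  B5 = {e, g, i}  B6 = {d, g, i}  B7 = {b, g, i}
Tree: B1–B2, B1–B3, B2–B4, B3–B5, B5–B6, B6–B7
The largest bag has 3 vertices, giving width 2; this decomposition certifies tw(G) ≤ 2. Conversely, {a, c, h} is a clique of size 3, and the vertices of any clique must share a bag in every tree decomposition; so some bag has ≥ 3 vertices and tw(G) ≥ 2. The upper and lower bounds meet at 2, so that is the treewidth.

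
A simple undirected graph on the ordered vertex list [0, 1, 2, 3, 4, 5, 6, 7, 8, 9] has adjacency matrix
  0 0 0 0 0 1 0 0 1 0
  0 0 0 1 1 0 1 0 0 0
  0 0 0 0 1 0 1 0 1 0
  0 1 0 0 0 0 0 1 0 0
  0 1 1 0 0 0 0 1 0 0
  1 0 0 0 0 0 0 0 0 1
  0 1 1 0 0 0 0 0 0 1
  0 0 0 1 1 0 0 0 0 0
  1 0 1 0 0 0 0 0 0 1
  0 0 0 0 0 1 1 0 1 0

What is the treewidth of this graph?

A width-2 tree decomposition is:
Bags: B1 = {1, 3, 7}  B2 = {1, 4, 7}  B3 = {1, 4, 6}  B4 = {2, 4, 6}  B5 = {2, 6, 9}  B6 = {2, 8, 9}  B7 = {5, 8, 9}  B8 = {0, 5, 8}
Tree: B1–B2, B2–B3, B3–B4, B4–B5, B5–B6, B6–B7, B7–B8
The largest bag has 3 vertices, giving width 2; this decomposition certifies tw(G) ≤ 2. The edges 3–7–4–1–3 form a cycle, so G is not a tree and its treewidth is at least 2. Therefore the treewidth is 2.

2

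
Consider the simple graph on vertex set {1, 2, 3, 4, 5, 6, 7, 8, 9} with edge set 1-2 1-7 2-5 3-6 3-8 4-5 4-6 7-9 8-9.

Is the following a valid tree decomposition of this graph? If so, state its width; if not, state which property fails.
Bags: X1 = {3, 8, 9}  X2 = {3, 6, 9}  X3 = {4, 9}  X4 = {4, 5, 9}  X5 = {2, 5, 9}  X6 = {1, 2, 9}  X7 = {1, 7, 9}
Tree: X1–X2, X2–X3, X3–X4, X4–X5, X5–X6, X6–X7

A tree decomposition must satisfy three properties: every vertex lies in some bag; for every edge, both endpoints lie together in some bag; and for every vertex, the bags containing it form a connected subtree. Here edge (6,4) lies in no bag, so the decomposition is invalid.

No — edge (6,4) lies in no bag.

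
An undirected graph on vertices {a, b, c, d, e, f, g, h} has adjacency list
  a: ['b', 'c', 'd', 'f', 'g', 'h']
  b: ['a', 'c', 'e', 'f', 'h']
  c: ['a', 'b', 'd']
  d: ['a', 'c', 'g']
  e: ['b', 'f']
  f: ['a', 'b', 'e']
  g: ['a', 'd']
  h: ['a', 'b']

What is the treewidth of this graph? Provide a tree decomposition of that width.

Each bag holds 3 vertices, so the decomposition has width 2, which upper-bounds the treewidth. For the lower bound, the 3 vertices {b, e, f} are pairwise adjacent, and any tree decomposition puts a clique entirely inside one bag — forcing width ≥ 2. Hence tw(G) = 2 exactly.

Treewidth 2.
One optimal decomposition is:
Bags: B1 = {a, c, d}  B2 = {a, b, c}  B3 = {a, b, f}  B4 = {b, e, f}  B5 = {a, d, g}  B6 = {a, b, h}
Tree: B1–B2, B2–B3, B3–B4, B1–B5, B3–B6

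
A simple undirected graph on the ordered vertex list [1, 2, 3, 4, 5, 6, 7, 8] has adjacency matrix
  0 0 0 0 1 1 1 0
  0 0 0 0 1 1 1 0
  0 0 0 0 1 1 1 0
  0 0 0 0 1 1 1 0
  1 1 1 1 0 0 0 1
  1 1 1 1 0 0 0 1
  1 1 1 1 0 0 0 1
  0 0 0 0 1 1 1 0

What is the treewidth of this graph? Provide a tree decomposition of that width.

Every bag has size at most 4, so the width is 4 − 1 = 3 and tw(G) ≤ 3. For the lower bound: the 4 vertex sets {3,5}, {2,6}, {7}, {8} are disjoint, each induces a connected subgraph, and every pair is joined by at least one edge of G. Contracting each set to a single vertex therefore yields K_{4} as a minor, and since treewidth is minor-monotone, tw(G) ≥ tw(K_{4}) = 3. Hence tw(G) = 3 exactly.

Treewidth 3.
Bags: B1 = {3, 5, 6, 7}  B2 = {2, 5, 6, 7}  B3 = {5, 6, 7, 8}  B4 = {4, 5, 6, 7}  B5 = {1, 5, 6, 7}
Tree: B1–B2, B2–B3, B3–B4, B4–B5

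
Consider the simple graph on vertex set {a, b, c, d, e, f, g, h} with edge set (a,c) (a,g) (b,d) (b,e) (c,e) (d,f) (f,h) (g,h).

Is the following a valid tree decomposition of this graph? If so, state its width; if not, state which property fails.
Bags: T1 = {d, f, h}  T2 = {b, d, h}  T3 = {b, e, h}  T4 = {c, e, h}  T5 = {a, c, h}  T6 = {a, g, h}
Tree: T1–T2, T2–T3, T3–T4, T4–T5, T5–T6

Vertex coverage: the bags together contain {a, b, c, d, e, f, g, h}, the full vertex set. Edge coverage: each edge of G has both endpoints in at least one bag. Running intersection: for every vertex, the bags containing it form a connected subtree. All three properties hold, so this is a valid tree decomposition of width max|bag| − 1 = 2, and hence tw(G) ≤ 2.

Yes; width 2.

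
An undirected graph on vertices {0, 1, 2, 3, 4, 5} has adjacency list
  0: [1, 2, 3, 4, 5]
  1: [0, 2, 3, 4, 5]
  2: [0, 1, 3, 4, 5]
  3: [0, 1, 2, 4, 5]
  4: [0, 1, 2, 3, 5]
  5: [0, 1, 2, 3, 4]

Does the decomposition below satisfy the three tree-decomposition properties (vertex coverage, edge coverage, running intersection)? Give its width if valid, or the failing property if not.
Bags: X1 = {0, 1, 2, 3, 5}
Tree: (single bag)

A tree decomposition must satisfy three properties: every vertex lies in some bag; for every edge, both endpoints lie together in some bag; and for every vertex, the bags containing it form a connected subtree. Here vertex 4 appears in no bag, so the decomposition is invalid.

No — vertex 4 appears in no bag.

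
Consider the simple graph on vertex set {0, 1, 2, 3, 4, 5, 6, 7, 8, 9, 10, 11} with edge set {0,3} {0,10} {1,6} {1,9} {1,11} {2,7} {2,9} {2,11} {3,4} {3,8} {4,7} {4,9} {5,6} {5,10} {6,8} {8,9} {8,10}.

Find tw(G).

3

A width-3 tree decomposition is:
Bags: B1 = {2, 4, 7, 11}  B2 = {2, 4, 9, 11}  B3 = {1, 4, 9, 11}  B4 = {1, 3, 4, 9}  B5 = {1, 3, 8, 9}  B6 = {1, 3, 6, 8}  B7 = {0, 3, 6, 8}  B8 = {0, 6, 8, 10}  B9 = {0, 5, 6, 10}
Tree: B1–B2, B2–B3, B3–B4, B4–B5, B5–B6, B6–B7, B7–B8, B8–B9
The largest bag has 4 vertices, giving width 3; this decomposition certifies tw(G) ≤ 3. For the lower bound: the 4 vertex sets {2,7,11}, {4}, {9}, {1,3,6,8} are disjoint, each induces a connected subgraph, and every pair is joined by at least one edge of G. Contracting each set to a single vertex therefore yields K_{4} as a minor, and since treewidth is minor-monotone, tw(G) ≥ tw(K_{4}) = 3. Therefore the treewidth is 3.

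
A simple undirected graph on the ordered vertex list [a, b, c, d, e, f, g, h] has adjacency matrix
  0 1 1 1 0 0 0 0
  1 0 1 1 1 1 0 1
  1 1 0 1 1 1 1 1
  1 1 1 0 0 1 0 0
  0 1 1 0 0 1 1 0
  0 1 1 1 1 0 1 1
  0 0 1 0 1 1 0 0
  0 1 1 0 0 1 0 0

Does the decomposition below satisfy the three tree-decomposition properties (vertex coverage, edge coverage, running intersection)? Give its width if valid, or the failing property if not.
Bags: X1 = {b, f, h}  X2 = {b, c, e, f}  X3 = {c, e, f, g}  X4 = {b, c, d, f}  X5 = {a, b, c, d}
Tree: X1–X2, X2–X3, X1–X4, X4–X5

No — edge (c,h) lies in no bag.

A tree decomposition must satisfy three properties: every vertex lies in some bag; for every edge, both endpoints lie together in some bag; and for every vertex, the bags containing it form a connected subtree. Here edge (c,h) lies in no bag, so the decomposition is invalid.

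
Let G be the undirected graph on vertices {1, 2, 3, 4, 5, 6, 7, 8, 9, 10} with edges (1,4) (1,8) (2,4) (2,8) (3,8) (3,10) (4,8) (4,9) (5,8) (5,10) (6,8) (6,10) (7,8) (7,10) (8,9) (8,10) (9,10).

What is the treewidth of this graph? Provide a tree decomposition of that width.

Every bag has size at most 3, so the width is 3 − 1 = 2 and tw(G) ≤ 2. On the other hand G contains the 3-clique {1, 4, 8}. A clique must lie in a single bag of any decomposition, so no decomposition can have width below 2. Therefore the treewidth is 2.

Treewidth 2.
One optimal decomposition is:
Bags: B1 = {6, 8, 10}  B2 = {3, 8, 10}  B3 = {8, 9, 10}  B4 = {7, 8, 10}  B5 = {4, 8, 9}  B6 = {5, 8, 10}  B7 = {1, 4, 8}  B8 = {2, 4, 8}
Tree: B1–B2, B2–B3, B1–B4, B3–B5, B2–B6, B5–B7, B7–B8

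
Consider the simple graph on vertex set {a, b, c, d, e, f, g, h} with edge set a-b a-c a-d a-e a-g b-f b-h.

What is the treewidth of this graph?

1

A width-1 tree decomposition is:
Bags: B1 = {a, b}  B2 = {a, c}  B3 = {b, f}  B4 = {b, h}  B5 = {a, e}  B6 = {a, d}  B7 = {a, g}
Tree: B1–B2, B1–B3, B1–B4, B1–B5, B1–B6, B1–B7
Every bag has size at most 2, so the width is 2 − 1 = 1 and tw(G) ≤ 1. G has an edge, so its treewidth is at least 1. Hence tw(G) = 1 exactly.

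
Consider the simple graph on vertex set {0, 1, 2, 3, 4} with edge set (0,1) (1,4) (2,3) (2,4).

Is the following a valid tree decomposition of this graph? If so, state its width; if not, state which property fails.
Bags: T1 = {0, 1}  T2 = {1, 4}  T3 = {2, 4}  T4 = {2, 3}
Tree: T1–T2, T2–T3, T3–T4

Yes; width 1.

Every vertex of G appears in some bag (union = {0, 1, 2, 3, 4}); every edge is covered by a bag; and for each vertex v the set of bags containing v is connected in the bag tree. The decomposition is therefore valid. The largest bag has 2 vertices, so the width is 1.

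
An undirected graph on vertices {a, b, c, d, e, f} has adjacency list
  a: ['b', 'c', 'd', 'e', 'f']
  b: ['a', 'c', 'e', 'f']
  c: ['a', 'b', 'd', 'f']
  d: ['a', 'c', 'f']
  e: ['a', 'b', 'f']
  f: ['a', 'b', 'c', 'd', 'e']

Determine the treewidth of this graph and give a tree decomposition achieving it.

Treewidth 3.
One optimal decomposition is:
Bags: B1 = {a, b, c, f}  B2 = {a, c, d, f}  B3 = {a, b, e, f}
Tree: B1–B2, B1–B3

Every bag has size at most 4, so the width is 4 − 1 = 3 and tw(G) ≤ 3. For the lower bound, the 4 vertices {a, b, e, f} are pairwise adjacent, and any tree decomposition puts a clique entirely inside one bag — forcing width ≥ 3. Combining the bounds, tw(G) = 3.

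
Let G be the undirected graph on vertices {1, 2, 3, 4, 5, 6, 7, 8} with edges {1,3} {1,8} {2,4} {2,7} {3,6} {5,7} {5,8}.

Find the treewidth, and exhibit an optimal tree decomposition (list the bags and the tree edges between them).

Each bag holds 2 vertices, so the decomposition has width 1, which upper-bounds the treewidth. G has an edge, so its treewidth is at least 1. Hence tw(G) = 1 exactly.

Treewidth 1.
One optimal decomposition is:
Bags: B1 = {3, 6}  B2 = {1, 3}  B3 = {1, 8}  B4 = {5, 8}  B5 = {5, 7}  B6 = {2, 7}  B7 = {2, 4}
Tree: B1–B2, B2–B3, B3–B4, B4–B5, B5–B6, B6–B7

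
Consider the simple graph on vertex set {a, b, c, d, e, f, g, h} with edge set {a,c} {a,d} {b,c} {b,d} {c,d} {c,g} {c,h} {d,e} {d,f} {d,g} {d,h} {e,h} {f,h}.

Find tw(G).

2

A width-2 tree decomposition is:
Bags: B1 = {c, d, h}  B2 = {d, f, h}  B3 = {b, c, d}  B4 = {a, c, d}  B5 = {d, e, h}  B6 = {c, d, g}
Tree: B1–B2, B1–B3, B3–B4, B1–B5, B3–B6
The largest bag has 3 vertices, giving width 2; this decomposition certifies tw(G) ≤ 2. Conversely, {d, e, h} is a clique of size 3, and the vertices of any clique must share a bag in every tree decomposition; so some bag has ≥ 3 vertices and tw(G) ≥ 2. Combining the bounds, tw(G) = 2.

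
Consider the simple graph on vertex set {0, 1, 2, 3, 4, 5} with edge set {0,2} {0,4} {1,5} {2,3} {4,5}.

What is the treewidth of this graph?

1

A width-1 tree decomposition is:
Bags: B1 = {1, 5}  B2 = {4, 5}  B3 = {0, 4}  B4 = {0, 2}  B5 = {2, 3}
Tree: B1–B2, B2–B3, B3–B4, B4–B5
The largest bag has 2 vertices, giving width 1; this decomposition certifies tw(G) ≤ 1. Any graph with an edge has treewidth ≥ 1, and G has the edge 1–5. Combining the bounds, tw(G) = 1.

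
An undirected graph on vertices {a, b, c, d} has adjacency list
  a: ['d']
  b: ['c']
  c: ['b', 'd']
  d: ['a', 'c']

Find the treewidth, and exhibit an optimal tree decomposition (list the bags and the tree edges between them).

Every bag has size at most 2, so the width is 2 − 1 = 1 and tw(G) ≤ 1. G has an edge, so its treewidth is at least 1. Combining the bounds, tw(G) = 1.

Treewidth 1.
Bags: B1 = {a, d}  B2 = {c, d}  B3 = {b, c}
Tree: B1–B2, B2–B3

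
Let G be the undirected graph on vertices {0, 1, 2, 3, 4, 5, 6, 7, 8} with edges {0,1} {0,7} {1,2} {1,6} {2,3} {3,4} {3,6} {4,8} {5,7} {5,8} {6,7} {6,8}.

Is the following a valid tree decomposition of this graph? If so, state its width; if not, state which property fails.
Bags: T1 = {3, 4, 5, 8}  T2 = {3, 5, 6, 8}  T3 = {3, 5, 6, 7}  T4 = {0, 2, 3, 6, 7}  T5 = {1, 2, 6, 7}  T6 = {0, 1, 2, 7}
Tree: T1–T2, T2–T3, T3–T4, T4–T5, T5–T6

A tree decomposition must satisfy three properties: every vertex lies in some bag; for every edge, both endpoints lie together in some bag; and for every vertex, the bags containing it form a connected subtree. Here bags containing vertex 0 are not connected in the tree, so the decomposition is invalid.

No — bags containing vertex 0 are not connected in the tree.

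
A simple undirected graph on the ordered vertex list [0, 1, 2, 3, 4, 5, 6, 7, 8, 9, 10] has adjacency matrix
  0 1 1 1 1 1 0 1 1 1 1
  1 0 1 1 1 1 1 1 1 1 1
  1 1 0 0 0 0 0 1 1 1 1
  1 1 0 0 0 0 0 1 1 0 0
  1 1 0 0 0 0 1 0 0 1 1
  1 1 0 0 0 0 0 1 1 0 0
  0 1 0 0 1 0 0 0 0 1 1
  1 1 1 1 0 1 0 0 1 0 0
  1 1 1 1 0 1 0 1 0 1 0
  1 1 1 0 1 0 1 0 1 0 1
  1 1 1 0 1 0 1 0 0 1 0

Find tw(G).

A width-4 tree decomposition is:
Bags: B1 = {0, 1, 5, 7, 8}  B2 = {0, 1, 3, 7, 8}  B3 = {0, 1, 2, 7, 8}  B4 = {0, 1, 2, 8, 9}  B5 = {0, 1, 2, 9, 10}  B6 = {0, 1, 4, 9, 10}  B7 = {1, 4, 6, 9, 10}
Tree: B1–B2, B1–B3, B3–B4, B4–B5, B5–B6, B6–B7
Each bag holds 5 vertices, so the decomposition has width 4, which upper-bounds the treewidth. Conversely, {0, 1, 2, 8, 9} is a clique of size 5, and the vertices of any clique must share a bag in every tree decomposition; so some bag has ≥ 5 vertices and tw(G) ≥ 4. Therefore the treewidth is 4.

4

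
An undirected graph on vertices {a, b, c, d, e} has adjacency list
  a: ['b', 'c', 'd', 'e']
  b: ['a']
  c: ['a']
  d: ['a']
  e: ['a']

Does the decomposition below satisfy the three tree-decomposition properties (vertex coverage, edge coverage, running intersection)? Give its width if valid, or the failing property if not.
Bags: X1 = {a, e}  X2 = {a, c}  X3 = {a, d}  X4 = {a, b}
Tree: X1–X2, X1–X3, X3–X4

Every vertex of G appears in some bag (union = {a, b, c, d, e}); every edge is covered by a bag; and for each vertex v the set of bags containing v is connected in the bag tree. The decomposition is therefore valid. The largest bag has 2 vertices, so the width is 1.

Yes; width 1.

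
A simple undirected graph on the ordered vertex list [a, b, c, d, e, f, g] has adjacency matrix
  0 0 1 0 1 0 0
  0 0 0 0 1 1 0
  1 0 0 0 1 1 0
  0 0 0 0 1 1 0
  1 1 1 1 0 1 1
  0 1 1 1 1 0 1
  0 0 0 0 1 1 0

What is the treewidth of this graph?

2

A width-2 tree decomposition is:
Bags: B1 = {c, e, f}  B2 = {d, e, f}  B3 = {a, c, e}  B4 = {e, f, g}  B5 = {b, e, f}
Tree: B1–B2, B1–B3, B2–B4, B1–B5
The largest bag has 3 vertices, giving width 2; this decomposition certifies tw(G) ≤ 2. On the other hand G contains the 3-clique {a, c, e}. A clique must lie in a single bag of any decomposition, so no decomposition can have width below 2. The upper and lower bounds meet at 2, so that is the treewidth.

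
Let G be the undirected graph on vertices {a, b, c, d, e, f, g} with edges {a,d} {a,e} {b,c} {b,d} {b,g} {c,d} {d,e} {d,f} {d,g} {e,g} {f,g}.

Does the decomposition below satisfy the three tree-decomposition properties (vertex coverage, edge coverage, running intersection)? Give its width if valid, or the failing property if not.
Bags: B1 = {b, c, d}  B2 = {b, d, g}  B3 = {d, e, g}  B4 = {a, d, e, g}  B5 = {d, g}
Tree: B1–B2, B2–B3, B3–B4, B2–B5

No — vertex f appears in no bag.

A tree decomposition must satisfy three properties: every vertex lies in some bag; for every edge, both endpoints lie together in some bag; and for every vertex, the bags containing it form a connected subtree. Here vertex f appears in no bag, so the decomposition is invalid.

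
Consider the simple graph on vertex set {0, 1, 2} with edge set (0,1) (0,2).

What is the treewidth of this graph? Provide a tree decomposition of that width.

Every bag has size at most 2, so the width is 2 − 1 = 1 and tw(G) ≤ 1. Any graph with an edge has treewidth ≥ 1, and G has the edge 0–2. The upper and lower bounds meet at 1, so that is the treewidth.

Treewidth 1.
One such decomposition:
Bags: B1 = {0, 2}  B2 = {0, 1}
Tree: B1–B2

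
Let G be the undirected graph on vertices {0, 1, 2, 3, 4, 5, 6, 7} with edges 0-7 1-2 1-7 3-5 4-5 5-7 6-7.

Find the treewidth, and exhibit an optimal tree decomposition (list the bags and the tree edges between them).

Treewidth 1.
Bags: B1 = {1, 7}  B2 = {6, 7}  B3 = {5, 7}  B4 = {3, 5}  B5 = {1, 2}  B6 = {0, 7}  B7 = {4, 5}
Tree: B1–B2, B1–B3, B3–B4, B1–B5, B1–B6, B3–B7

Each bag holds 2 vertices, so the decomposition has width 1, which upper-bounds the treewidth. Any graph with an edge has treewidth ≥ 1, and G has the edge 1–7. The upper and lower bounds meet at 1, so that is the treewidth.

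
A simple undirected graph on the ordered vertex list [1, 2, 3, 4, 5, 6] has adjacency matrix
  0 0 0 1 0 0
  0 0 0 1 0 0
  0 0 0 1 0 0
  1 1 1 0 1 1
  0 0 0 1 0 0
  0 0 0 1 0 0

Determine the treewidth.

A width-1 tree decomposition is:
Bags: B1 = {3, 4}  B2 = {2, 4}  B3 = {4, 5}  B4 = {4, 6}  B5 = {1, 4}
Tree: B1–B2, B2–B3, B1–B4, B4–B5
Every bag has size at most 2, so the width is 2 − 1 = 1 and tw(G) ≤ 1. G has an edge, so its treewidth is at least 1. Hence tw(G) = 1 exactly.

1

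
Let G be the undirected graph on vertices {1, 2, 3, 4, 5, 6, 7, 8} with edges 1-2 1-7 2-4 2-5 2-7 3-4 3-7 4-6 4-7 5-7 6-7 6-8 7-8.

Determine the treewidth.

2

A width-2 tree decomposition is:
Bags: B1 = {4, 6, 7}  B2 = {2, 4, 7}  B3 = {3, 4, 7}  B4 = {1, 2, 7}  B5 = {6, 7, 8}  B6 = {2, 5, 7}
Tree: B1–B2, B2–B3, B2–B4, B1–B5, B2–B6
The largest bag has 3 vertices, giving width 2; this decomposition certifies tw(G) ≤ 2. For the lower bound, the 3 vertices {6, 7, 8} are pairwise adjacent, and any tree decomposition puts a clique entirely inside one bag — forcing width ≥ 2. Combining the bounds, tw(G) = 2.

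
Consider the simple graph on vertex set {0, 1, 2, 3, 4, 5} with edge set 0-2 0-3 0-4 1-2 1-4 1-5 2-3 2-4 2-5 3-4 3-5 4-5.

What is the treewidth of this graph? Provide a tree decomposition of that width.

Each bag holds 4 vertices, so the decomposition has width 3, which upper-bounds the treewidth. On the other hand G contains the 4-clique {1, 2, 4, 5}. A clique must lie in a single bag of any decomposition, so no decomposition can have width below 3. The upper and lower bounds meet at 3, so that is the treewidth.

Treewidth 3.
One optimal decomposition is:
Bags: B1 = {2, 3, 4, 5}  B2 = {0, 2, 3, 4}  B3 = {1, 2, 4, 5}
Tree: B1–B2, B1–B3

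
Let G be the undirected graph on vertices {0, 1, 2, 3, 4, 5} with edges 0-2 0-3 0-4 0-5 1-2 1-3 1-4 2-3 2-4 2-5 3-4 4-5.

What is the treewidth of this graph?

3

A width-3 tree decomposition is:
Bags: B1 = {1, 2, 3, 4}  B2 = {0, 2, 3, 4}  B3 = {0, 2, 4, 5}
Tree: B1–B2, B2–B3
Each bag holds 4 vertices, so the decomposition has width 3, which upper-bounds the treewidth. For the lower bound, the 4 vertices {0, 2, 3, 4} are pairwise adjacent, and any tree decomposition puts a clique entirely inside one bag — forcing width ≥ 3. Therefore the treewidth is 3.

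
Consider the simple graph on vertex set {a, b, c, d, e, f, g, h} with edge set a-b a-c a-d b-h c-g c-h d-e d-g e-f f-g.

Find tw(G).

A width-2 tree decomposition is:
Bags: B1 = {a, b, h}  B2 = {a, c, h}  B3 = {a, c, d}  B4 = {c, d, g}  B5 = {d, e, g}  B6 = {e, f, g}
Tree: B1–B2, B2–B3, B3–B4, B4–B5, B5–B6
Each bag holds 3 vertices, so the decomposition has width 2, which upper-bounds the treewidth. Since b–h–c–a–b is a cycle in G, G is not acyclic. Forests are exactly the graphs of treewidth ≤ 1, so tw(G) ≥ 2. Therefore the treewidth is 2.

2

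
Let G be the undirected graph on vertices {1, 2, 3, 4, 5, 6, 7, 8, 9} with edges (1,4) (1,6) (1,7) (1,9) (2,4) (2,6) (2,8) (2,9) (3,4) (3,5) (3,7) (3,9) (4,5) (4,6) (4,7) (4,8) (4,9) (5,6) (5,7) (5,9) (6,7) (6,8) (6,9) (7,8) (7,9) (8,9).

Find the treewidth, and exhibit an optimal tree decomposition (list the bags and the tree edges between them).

The largest bag has 5 vertices, giving width 4; this decomposition certifies tw(G) ≤ 4. On the other hand G contains the 5-clique {3, 4, 5, 7, 9}. A clique must lie in a single bag of any decomposition, so no decomposition can have width below 4. Combining the bounds, tw(G) = 4.

Treewidth 4.
One optimal decomposition is:
Bags: B1 = {4, 6, 7, 8, 9}  B2 = {2, 4, 6, 8, 9}  B3 = {1, 4, 6, 7, 9}  B4 = {4, 5, 6, 7, 9}  B5 = {3, 4, 5, 7, 9}
Tree: B1–B2, B1–B3, B3–B4, B4–B5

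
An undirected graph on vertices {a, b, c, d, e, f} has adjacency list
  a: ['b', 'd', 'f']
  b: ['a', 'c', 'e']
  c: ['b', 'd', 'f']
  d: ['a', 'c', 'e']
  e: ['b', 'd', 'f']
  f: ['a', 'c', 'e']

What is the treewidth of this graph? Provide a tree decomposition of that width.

Treewidth 3.
Bags: B1 = {b, d, e, f}  B2 = {a, b, d, f}  B3 = {b, c, d, f}
Tree: B1–B2, B2–B3

Each bag holds 4 vertices, so the decomposition has width 3, which upper-bounds the treewidth. For the lower bound: the 4 vertex sets {d,e}, {a,b}, {f}, {c} are disjoint, each induces a connected subgraph, and every pair is joined by at least one edge of G. Contracting each set to a single vertex therefore yields K_{4} as a minor, and since treewidth is minor-monotone, tw(G) ≥ tw(K_{4}) = 3. Therefore the treewidth is 3.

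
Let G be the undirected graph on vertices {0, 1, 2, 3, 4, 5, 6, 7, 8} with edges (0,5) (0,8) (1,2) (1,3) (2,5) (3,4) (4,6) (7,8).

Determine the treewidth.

A width-1 tree decomposition is:
Bags: B1 = {7, 8}  B2 = {0, 8}  B3 = {0, 5}  B4 = {2, 5}  B5 = {1, 2}  B6 = {1, 3}  B7 = {3, 4}  B8 = {4, 6}
Tree: B1–B2, B2–B3, B3–B4, B4–B5, B5–B6, B6–B7, B7–B8
Every bag has size at most 2, so the width is 2 − 1 = 1 and tw(G) ≤ 1. Any graph with an edge has treewidth ≥ 1, and G has the edge 7–8. Therefore the treewidth is 1.

1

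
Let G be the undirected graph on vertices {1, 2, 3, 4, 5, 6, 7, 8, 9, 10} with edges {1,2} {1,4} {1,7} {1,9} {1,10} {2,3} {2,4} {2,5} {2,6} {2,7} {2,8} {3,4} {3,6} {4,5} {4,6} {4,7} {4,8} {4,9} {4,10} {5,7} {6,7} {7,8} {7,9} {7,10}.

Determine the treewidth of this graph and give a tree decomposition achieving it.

Each bag holds 4 vertices, so the decomposition has width 3, which upper-bounds the treewidth. Conversely, {2, 3, 4, 6} is a clique of size 4, and the vertices of any clique must share a bag in every tree decomposition; so some bag has ≥ 4 vertices and tw(G) ≥ 3. Hence tw(G) = 3 exactly.

Treewidth 3.
One such decomposition:
Bags: B1 = {2, 4, 5, 7}  B2 = {1, 2, 4, 7}  B3 = {2, 4, 6, 7}  B4 = {1, 4, 7, 10}  B5 = {2, 3, 4, 6}  B6 = {1, 4, 7, 9}  B7 = {2, 4, 7, 8}
Tree: B1–B2, B1–B3, B2–B4, B3–B5, B2–B6, B1–B7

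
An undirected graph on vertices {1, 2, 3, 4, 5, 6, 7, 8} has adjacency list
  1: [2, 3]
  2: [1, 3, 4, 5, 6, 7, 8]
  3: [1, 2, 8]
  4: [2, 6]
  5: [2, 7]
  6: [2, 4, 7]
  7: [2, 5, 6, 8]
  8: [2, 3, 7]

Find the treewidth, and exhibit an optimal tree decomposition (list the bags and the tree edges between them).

Every bag has size at most 3, so the width is 3 − 1 = 2 and tw(G) ≤ 2. For the lower bound, the 3 vertices {1, 2, 3} are pairwise adjacent, and any tree decomposition puts a clique entirely inside one bag — forcing width ≥ 2. Hence tw(G) = 2 exactly.

Treewidth 2.
Bags: B1 = {2, 7, 8}  B2 = {2, 5, 7}  B3 = {2, 6, 7}  B4 = {2, 3, 8}  B5 = {1, 2, 3}  B6 = {2, 4, 6}
Tree: B1–B2, B1–B3, B1–B4, B4–B5, B3–B6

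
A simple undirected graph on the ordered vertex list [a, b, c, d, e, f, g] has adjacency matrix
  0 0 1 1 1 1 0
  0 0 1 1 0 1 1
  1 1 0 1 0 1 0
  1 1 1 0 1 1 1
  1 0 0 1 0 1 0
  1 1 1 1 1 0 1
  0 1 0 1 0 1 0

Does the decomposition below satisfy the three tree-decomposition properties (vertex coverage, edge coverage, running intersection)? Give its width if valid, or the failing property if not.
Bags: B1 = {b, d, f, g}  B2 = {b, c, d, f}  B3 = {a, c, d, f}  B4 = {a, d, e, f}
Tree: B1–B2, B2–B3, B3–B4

Vertex coverage: the bags together contain {a, b, c, d, e, f, g}, the full vertex set. Edge coverage: each edge of G has both endpoints in at least one bag. Running intersection: for every vertex, the bags containing it form a connected subtree. All three properties hold, so this is a valid tree decomposition of width max|bag| − 1 = 3, and hence tw(G) ≤ 3.

Yes; width 3.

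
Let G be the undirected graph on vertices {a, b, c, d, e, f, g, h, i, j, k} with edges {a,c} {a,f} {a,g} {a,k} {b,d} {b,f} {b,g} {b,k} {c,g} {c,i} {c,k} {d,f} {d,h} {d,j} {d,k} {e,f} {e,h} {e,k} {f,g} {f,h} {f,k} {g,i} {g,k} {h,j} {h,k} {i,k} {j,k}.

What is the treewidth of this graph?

A width-3 tree decomposition is:
Bags: B1 = {a, f, g, k}  B2 = {b, f, g, k}  B3 = {b, d, f, k}  B4 = {d, f, h, k}  B5 = {a, c, g, k}  B6 = {d, h, j, k}  B7 = {c, g, i, k}  B8 = {e, f, h, k}
Tree: B1–B2, B2–B3, B3–B4, B1–B5, B4–B6, B5–B7, B4–B8
The largest bag has 4 vertices, giving width 3; this decomposition certifies tw(G) ≤ 3. For the lower bound, the 4 vertices {d, h, j, k} are pairwise adjacent, and any tree decomposition puts a clique entirely inside one bag — forcing width ≥ 3. Therefore the treewidth is 3.

3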